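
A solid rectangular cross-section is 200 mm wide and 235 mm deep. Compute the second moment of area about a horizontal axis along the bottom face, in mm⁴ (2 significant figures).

I_base ≈ 8.7 × 10⁸ mm⁴

The section: 200 × 235, A = 47 000 mm², y = 117.5 mm, Ī = 216 297 917 mm⁴.
Transfer it to the base of the section using Ī + A·d² with d = y − 0:
  the section: d = 117.5 mm → contributes +865 191 667 mm⁴
Total I = 865 191 667 mm⁴.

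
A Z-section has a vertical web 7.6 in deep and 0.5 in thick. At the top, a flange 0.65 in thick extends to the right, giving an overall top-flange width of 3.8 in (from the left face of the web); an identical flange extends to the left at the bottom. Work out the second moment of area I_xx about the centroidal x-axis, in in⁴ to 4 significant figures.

Treat the section as a set of non-overlapping primitives; coordinates are from the bounding-box lower-left.
Web: 0.5 × 7.6, A = 3.8 in², y = 3.8 in, Ī = 18.2907 in⁴.
Top flange (beyond web): 3.3 × 0.65, A = 2.145 in², y = 7.275 in, Ī = 0.0755219 in⁴.
Bottom flange (beyond web): 3.3 × 0.65, A = 2.145 in², y = 0.325 in, Ī = 0.0755219 in⁴.
Centroid: ȳ = ΣA·y / ΣA = 3.8 in.
Transfer each piece to the centroidal x-axis using Ī + A·d² with d = y − 3.8:
  web: d = 0 in → contributes +18.2907 in⁴
  top flange (beyond web): d = 3.475 in → contributes +25.9777 in⁴
  bottom flange (beyond web): d = -3.475 in → contributes +25.9777 in⁴
Total I = 70.2461 in⁴.

I_xx ≈ 70.25 in⁴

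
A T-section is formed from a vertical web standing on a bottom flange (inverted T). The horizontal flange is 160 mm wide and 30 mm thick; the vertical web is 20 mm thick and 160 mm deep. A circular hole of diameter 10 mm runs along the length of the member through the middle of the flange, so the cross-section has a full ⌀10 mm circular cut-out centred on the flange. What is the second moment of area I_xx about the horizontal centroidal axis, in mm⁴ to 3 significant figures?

Treat the section as a set of non-overlapping primitives; coordinates are from the bounding-box lower-left.
Flange: 160 × 30, A = 4 800 mm², y = 15 mm, Ī = 360 000 mm⁴.
Web: 20 × 160, A = 3 200 mm², y = 110 mm, Ī = 6 826 667 mm⁴.
Hole (subtracted): ⌀10, A = 78.54 mm², y = 15 mm, Ī = 490.87 mm⁴.
Centroid: ȳ = ΣA·y / ΣA = 53.377 mm.
Transfer each piece to the horizontal centroidal axis using Ī + A·d² with d = y − 53.377:
  flange: d = -38.377 mm → contributes +7 429 325 mm⁴
  web: d = 56.623 mm → contributes +17 086 478 mm⁴
  hole: d = -38.377 mm → contributes −116 162 mm⁴
Total I = 24 399 640 mm⁴.

I_xx ≈ 2.44 × 10⁷ mm⁴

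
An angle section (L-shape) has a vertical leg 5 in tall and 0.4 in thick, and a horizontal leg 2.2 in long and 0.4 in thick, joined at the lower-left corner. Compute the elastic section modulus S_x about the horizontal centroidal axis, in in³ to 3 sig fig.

S_x ≈ 2.24 in³

Treat the section as a set of non-overlapping primitives; coordinates are from the bounding-box lower-left.
Vertical leg: 0.4 × 5, A = 2 in², y = 2.5 in, Ī = 4.1667 in⁴.
Horizontal leg (remainder): 1.8 × 0.4, A = 0.72 in², y = 0.2 in, Ī = 0.0096 in⁴.
Centroid: ȳ = ΣA·y / ΣA = 1.8912 in.
Transfer each piece to the horizontal centroidal axis using Ī + A·d² with d = y − 1.8912:
  vertical leg: d = 0.60882 in → contributes +4.908 in⁴
  horizontal leg (remainder): d = -1.6912 in → contributes +2.0689 in⁴
Total I = 6.9769 in⁴.
Extreme fibre distance c = 3.1088 in; S = I/c = 2.2442 in³.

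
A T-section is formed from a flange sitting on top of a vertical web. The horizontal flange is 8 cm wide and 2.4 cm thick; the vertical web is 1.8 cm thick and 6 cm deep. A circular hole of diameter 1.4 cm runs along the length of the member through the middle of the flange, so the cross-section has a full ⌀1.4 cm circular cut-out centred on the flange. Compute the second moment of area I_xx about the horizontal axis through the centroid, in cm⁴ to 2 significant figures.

I_xx ≈ 160 cm⁴

Treat the section as a set of non-overlapping primitives; coordinates are from the bounding-box lower-left.
Flange: 8 × 2.4, A = 19.2 cm², y = 7.2 cm, Ī = 9.216 cm⁴.
Web: 1.8 × 6, A = 10.8 cm², y = 3 cm, Ī = 32.4 cm⁴.
Hole (subtracted): ⌀1.4, A = 1.539 cm², y = 7.2 cm, Ī = 0.1886 cm⁴.
Centroid: ȳ = ΣA·y / ΣA = 5.606 cm.
Transfer each piece to the horizontal axis through the centroid using Ī + A·d² with d = y − 5.606:
  flange: d = 1.594 cm → contributes +57.99 cm⁴
  web: d = -2.606 cm → contributes +105.8 cm⁴
  hole: d = 1.594 cm → contributes −4.099 cm⁴
Total I = 159.6 cm⁴.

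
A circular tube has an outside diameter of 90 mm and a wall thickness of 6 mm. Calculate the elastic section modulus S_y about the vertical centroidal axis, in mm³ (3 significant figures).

S_y ≈ 3.12 × 10⁴ mm³

Split into non-overlapping primitives; take the origin at the lower-left of the bounding box.
Outer circle: ⌀90, A = 6361.7 mm², x = 45 mm, Ī = 3 220 623 mm⁴.
Bore (subtracted): ⌀78, A = 4778.4 mm², x = 45 mm, Ī = 1 816 972 mm⁴.
By symmetry the centroid is at mid-width, x̄ = 45 mm.
All pieces are centred on the vertical centroidal axis, so I = ΣĪ (holes subtracted) = 1 403 651 mm⁴.
Extreme fibre distance c = 45 mm; S = I/c = 31 192 mm³.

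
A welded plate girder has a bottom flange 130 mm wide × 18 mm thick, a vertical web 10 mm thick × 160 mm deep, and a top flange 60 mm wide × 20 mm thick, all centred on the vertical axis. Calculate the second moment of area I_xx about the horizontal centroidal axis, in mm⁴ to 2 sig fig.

I_xx ≈ 3.0 × 10⁷ mm⁴

Break the section into simple shapes (no overlaps), measuring from the bottom-left corner of the bounding box.
Bottom plate: 130 × 18, A = 2 340 mm², y = 9 mm, Ī = 63 180 mm⁴.
Web plate: 10 × 160, A = 1 600 mm², y = 98 mm, Ī = 3 413 333 mm⁴.
Top plate: 60 × 20, A = 1 200 mm², y = 188 mm, Ī = 40 000 mm⁴.
Centroid: ȳ = ΣA·y / ΣA = 78.49 mm.
Transfer each piece to the horizontal centroidal axis using Ī + A·d² with d = y − 78.49:
  bottom plate: d = -69.49 mm → contributes +11 364 067 mm⁴
  web plate: d = 19.51 mm → contributes +4 022 098 mm⁴
  top plate: d = 109.5 mm → contributes +14 429 834 mm⁴
Total I = 29 815 998 mm⁴.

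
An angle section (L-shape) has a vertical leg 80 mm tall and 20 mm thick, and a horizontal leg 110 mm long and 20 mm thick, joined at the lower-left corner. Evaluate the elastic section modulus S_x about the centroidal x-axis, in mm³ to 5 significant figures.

S_x ≈ 2.9986 × 10⁴ mm³

Treat the section as a set of non-overlapping primitives; coordinates are from the bounding-box lower-left.
Vertical leg: 20 × 80, A = 1 600 mm², y = 40 mm, Ī = 853333.3 mm⁴.
Horizontal leg (remainder): 90 × 20, A = 1 800 mm², y = 10 mm, Ī = 60 000 mm⁴.
Centroid: ȳ = ΣA·y / ΣA = 24.11765 mm.
Transfer each piece to the centroidal x-axis using Ī + A·d² with d = y − 24.11765:
  vertical leg: d = 15.88235 mm → contributes +1 256 932 mm⁴
  horizontal leg (remainder): d = -14.11765 mm → contributes +418754.3 mm⁴
Total I = 1 675 686 mm⁴.
Extreme fibre distance c = 55.88235 mm; S = I/c = 29985.96 mm³.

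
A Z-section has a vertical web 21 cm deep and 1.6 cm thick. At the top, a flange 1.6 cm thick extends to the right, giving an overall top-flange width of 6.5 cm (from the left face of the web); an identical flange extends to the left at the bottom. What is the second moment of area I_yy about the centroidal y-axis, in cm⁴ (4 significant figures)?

Split into non-overlapping primitives; take the origin at the lower-left of the bounding box.
Web: 1.6 × 21, A = 33.6 cm², x = 5.7 cm, Ī = 7.168 cm⁴.
Top flange (beyond web): 4.9 × 1.6, A = 7.84 cm², x = 8.95 cm, Ī = 15.6865 cm⁴.
Bottom flange (beyond web): 4.9 × 1.6, A = 7.84 cm², x = 2.45 cm, Ī = 15.6865 cm⁴.
Centroid: x̄ = ΣA·x / ΣA = 5.7 cm.
Transfer each piece to the centroidal y-axis using Ī + A·d² with d = x − 5.7:
  web: d = 0 cm → contributes +7.168 cm⁴
  top flange (beyond web): d = 3.25 cm → contributes +98.4965 cm⁴
  bottom flange (beyond web): d = -3.25 cm → contributes +98.4965 cm⁴
Total I = 204.161 cm⁴.

I_yy ≈ 204.2 cm⁴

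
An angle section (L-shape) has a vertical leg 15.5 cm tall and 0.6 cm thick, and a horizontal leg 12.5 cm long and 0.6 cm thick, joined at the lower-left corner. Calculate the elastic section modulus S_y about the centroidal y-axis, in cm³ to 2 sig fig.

S_y ≈ 26 cm³

Decompose the section into non-overlapping parts with the origin at the bottom-left of its bounding rectangle.
Vertical leg: 0.6 × 15.5, A = 9.3 cm², x = 0.3 cm, Ī = 0.279 cm⁴.
Horizontal leg (remainder): 11.9 × 0.6, A = 7.14 cm², x = 6.55 cm, Ī = 84.26 cm⁴.
Centroid: x̄ = ΣA·x / ΣA = 3.014 cm.
Transfer each piece to the centroidal y-axis using Ī + A·d² with d = x − 3.014:
  vertical leg: d = -2.714 cm → contributes +68.8 cm⁴
  horizontal leg (remainder): d = 3.536 cm → contributes +173.5 cm⁴
Total I = 242.3 cm⁴.
Extreme fibre distance c = 9.486 cm; S = I/c = 25.55 cm³.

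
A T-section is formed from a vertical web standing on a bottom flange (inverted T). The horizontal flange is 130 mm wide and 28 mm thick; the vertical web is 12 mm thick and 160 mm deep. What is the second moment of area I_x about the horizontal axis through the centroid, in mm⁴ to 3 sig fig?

Decompose the section into non-overlapping parts with the origin at the bottom-left of its bounding rectangle.
Flange: 130 × 28, A = 3 640 mm², y = 14 mm, Ī = 237 813 mm⁴.
Web: 12 × 160, A = 1 920 mm², y = 108 mm, Ī = 4 096 000 mm⁴.
Centroid: ȳ = ΣA·y / ΣA = 46.46 mm.
Transfer each piece to the horizontal axis through the centroid using Ī + A·d² with d = y − 46.46:
  flange: d = -32.46 mm → contributes +4 073 207 mm⁴
  web: d = 61.54 mm → contributes +11 367 267 mm⁴
Total I = 15 440 475 mm⁴.

I_x ≈ 1.54 × 10⁷ mm⁴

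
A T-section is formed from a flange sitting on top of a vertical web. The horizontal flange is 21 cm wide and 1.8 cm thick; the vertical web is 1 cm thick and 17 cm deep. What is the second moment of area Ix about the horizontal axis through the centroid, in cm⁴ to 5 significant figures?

Ix ≈ 1455.8 cm⁴

Decompose the section into non-overlapping parts with the origin at the bottom-left of its bounding rectangle.
Flange: 21 × 1.8, A = 37.8 cm², y = 17.9 cm, Ī = 10.206 cm⁴.
Web: 1 × 17, A = 17 cm², y = 8.5 cm, Ī = 409.4167 cm⁴.
Centroid: ȳ = ΣA·y / ΣA = 14.98394 cm.
Transfer each piece to the horizontal axis through the centroid using Ī + A·d² with d = y − 14.98394:
  flange: d = 2.916058 cm → contributes +331.6344 cm⁴
  web: d = -6.483942 cm → contributes +1124.122 cm⁴
Total I = 1455.757 cm⁴.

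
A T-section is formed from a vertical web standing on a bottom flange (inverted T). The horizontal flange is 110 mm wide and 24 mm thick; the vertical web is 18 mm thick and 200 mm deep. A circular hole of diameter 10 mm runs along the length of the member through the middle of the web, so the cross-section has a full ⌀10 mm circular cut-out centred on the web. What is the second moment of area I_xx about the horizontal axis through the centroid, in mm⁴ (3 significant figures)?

Decompose the section into non-overlapping parts with the origin at the bottom-left of its bounding rectangle.
Flange: 110 × 24, A = 2 640 mm², y = 12 mm, Ī = 126 720 mm⁴.
Web: 18 × 200, A = 3 600 mm², y = 124 mm, Ī = 12 000 000 mm⁴.
Hole (subtracted): ⌀10, A = 78.54 mm², y = 124 mm, Ī = 490.87 mm⁴.
Centroid: ȳ = ΣA·y / ΣA = 76.011 mm.
Transfer each piece to the horizontal axis through the centroid using Ī + A·d² with d = y − 76.011:
  flange: d = -64.011 mm → contributes +10 944 004 mm⁴
  web: d = 47.989 mm → contributes +20 290 469 mm⁴
  hole: d = 47.989 mm → contributes −181 361 mm⁴
Total I = 31 053 113 mm⁴.

I_xx ≈ 3.11 × 10⁷ mm⁴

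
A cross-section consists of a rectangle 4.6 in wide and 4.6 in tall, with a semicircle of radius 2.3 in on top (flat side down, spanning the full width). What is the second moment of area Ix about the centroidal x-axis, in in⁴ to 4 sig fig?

Ix ≈ 104.4 in⁴

Treat the section as a set of non-overlapping primitives; coordinates are from the bounding-box lower-left.
Rectangular body: 4.6 × 4.6, A = 21.16 in², y = 2.3 in, Ī = 37.3121 in⁴.
Semicircular cap: semicircle r = 2.3, A = 8.30951 in², y = 5.57615 in, Ī = 3.07145 in⁴.
Centroid: ȳ = ΣA·y / ΣA = 3.22378 in.
Transfer each piece to the centroidal x-axis using Ī + A·d² with d = y − 3.22378:
  rectangular body: d = -0.923775 in → contributes +55.3693 in⁴
  semicircular cap: d = 2.35237 in → contributes +49.0535 in⁴
Total I = 104.423 in⁴.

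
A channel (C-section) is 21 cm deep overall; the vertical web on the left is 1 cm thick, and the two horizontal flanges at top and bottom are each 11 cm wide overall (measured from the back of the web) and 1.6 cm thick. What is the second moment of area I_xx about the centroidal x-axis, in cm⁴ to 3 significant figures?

I_xx ≈ 3790 cm⁴

Decompose the section into non-overlapping parts with the origin at the bottom-left of its bounding rectangle.
Web: 1 × 21, A = 21 cm², y = 10.5 cm, Ī = 771.75 cm⁴.
Top flange (beyond web): 10 × 1.6, A = 16 cm², y = 20.2 cm, Ī = 3.4133 cm⁴.
Bottom flange (beyond web): 10 × 1.6, A = 16 cm², y = 0.8 cm, Ī = 3.4133 cm⁴.
By symmetry the centroid is at mid-height, ȳ = 10.5 cm.
Transfer each piece to the centroidal x-axis using Ī + A·d² with d = y − 10.5:
  web: d = 0 cm → contributes +771.75 cm⁴
  top flange (beyond web): d = 9.7 cm → contributes +1508.9 cm⁴
  bottom flange (beyond web): d = -9.7 cm → contributes +1508.9 cm⁴
Total I = 3789.5 cm⁴.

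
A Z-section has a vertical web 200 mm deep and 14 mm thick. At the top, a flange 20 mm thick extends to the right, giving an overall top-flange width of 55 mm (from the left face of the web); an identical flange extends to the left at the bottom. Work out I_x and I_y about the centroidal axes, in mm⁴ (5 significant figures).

Break the section into simple shapes (no overlaps), measuring from the bottom-left corner of the bounding box.
Web: 14 × 200, A = 2 800 mm², y = 100 mm, Ī = 9 333 333 mm⁴.
Top flange (beyond web): 41 × 20, A = 820 mm², y = 190 mm, Ī = 27333.33 mm⁴.
Bottom flange (beyond web): 41 × 20, A = 820 mm², y = 10 mm, Ī = 27333.33 mm⁴.
Centroid: ȳ = ΣA·y / ΣA = 100 mm.
Transfer each piece to the centroidal x-axis using Ī + A·d² with d = y − 100:
  web: d = 0 mm → contributes +9 333 333 mm⁴
  top flange (beyond web): d = 90 mm → contributes +6 669 333 mm⁴
  bottom flange (beyond web): d = -90 mm → contributes +6 669 333 mm⁴
Total I = 22 672 000 mm⁴.
For the y-axis: x̄ = 48 mm.
Repeating about the centroidal y-axis gives I_y = 1 515 720 mm⁴.

I_x ≈ 2.2672 × 10⁷ mm⁴, I_y ≈ 1.5157 × 10⁶ mm⁴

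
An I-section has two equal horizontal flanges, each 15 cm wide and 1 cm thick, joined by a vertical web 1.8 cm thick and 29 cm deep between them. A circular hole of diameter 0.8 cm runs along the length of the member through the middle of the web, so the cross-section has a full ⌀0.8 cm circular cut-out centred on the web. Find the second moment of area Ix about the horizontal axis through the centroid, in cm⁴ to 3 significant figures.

Ix ≈ 1.04 × 10⁴ cm⁴

Treat the section as a set of non-overlapping primitives; coordinates are from the bounding-box lower-left.
Bottom flange: 15 × 1, A = 15 cm², y = 0.5 cm, Ī = 1.25 cm⁴.
Web: 1.8 × 29, A = 52.2 cm², y = 15.5 cm, Ī = 3658.4 cm⁴.
Top flange: 15 × 1, A = 15 cm², y = 30.5 cm, Ī = 1.25 cm⁴.
Hole (subtracted): ⌀0.8, A = 0.50265 cm², y = 15.5 cm, Ī = 0.020106 cm⁴.
By symmetry the centroid is at mid-height, ȳ = 15.5 cm.
Transfer each piece to the horizontal axis through the centroid using Ī + A·d² with d = y − 15.5:
  bottom flange: d = -15 cm → contributes +3376.3 cm⁴
  web: d = 0 cm → contributes +3658.4 cm⁴
  top flange: d = 15 cm → contributes +3376.3 cm⁴
  hole: d = 0 cm → contributes −0.020106 cm⁴
Total I = 10 411 cm⁴.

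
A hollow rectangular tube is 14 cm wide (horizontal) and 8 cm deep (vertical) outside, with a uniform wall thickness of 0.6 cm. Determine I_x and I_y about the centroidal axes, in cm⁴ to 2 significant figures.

Split into non-overlapping primitives; take the origin at the lower-left of the bounding box.
Outer rectangle: 14 × 8, A = 112 cm², y = 4 cm, Ī = 597.3 cm⁴.
Inner void (subtracted): 12.8 × 6.8, A = 87.04 cm², y = 4 cm, Ī = 335.4 cm⁴.
By symmetry the centroid is at mid-height, ȳ = 4 cm.
All pieces are centred on the centroidal x-axis, so I = ΣĪ (holes subtracted) = 261.9 cm⁴.
Repeating about the centroidal y-axis gives I_y = 640.9 cm⁴.

I_x ≈ 260 cm⁴, I_y ≈ 640 cm⁴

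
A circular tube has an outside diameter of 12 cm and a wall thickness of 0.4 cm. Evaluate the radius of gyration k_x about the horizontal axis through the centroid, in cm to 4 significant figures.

k_x ≈ 4.104 cm

Treat the section as a set of non-overlapping primitives; coordinates are from the bounding-box lower-left.
Outer circle: ⌀12, A = 113.097 cm², y = 6 cm, Ī = 1017.88 cm⁴.
Bore (subtracted): ⌀11.2, A = 98.5203 cm², y = 6 cm, Ī = 772.4 cm⁴.
By symmetry the centroid is at mid-height, ȳ = 6 cm.
All pieces are centred on the horizontal axis through the centroid, so I = ΣĪ (holes subtracted) = 245.477 cm⁴.
Radius of gyration: k = √(I/A) = √(245.477 / 14.577) = 4.10366 cm.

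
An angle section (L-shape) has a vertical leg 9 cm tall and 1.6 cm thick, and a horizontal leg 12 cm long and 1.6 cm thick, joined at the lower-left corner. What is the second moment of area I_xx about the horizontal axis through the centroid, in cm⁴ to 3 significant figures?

Split into non-overlapping primitives; take the origin at the lower-left of the bounding box.
Vertical leg: 1.6 × 9, A = 14.4 cm², y = 4.5 cm, Ī = 97.2 cm⁴.
Horizontal leg (remainder): 10.4 × 1.6, A = 16.64 cm², y = 0.8 cm, Ī = 3.5499 cm⁴.
Centroid: ȳ = ΣA·y / ΣA = 2.5165 cm.
Transfer each piece to the horizontal axis through the centroid using Ī + A·d² with d = y − 2.5165:
  vertical leg: d = 1.9835 cm → contributes +153.85 cm⁴
  horizontal leg (remainder): d = -1.7165 cm → contributes +52.577 cm⁴
Total I = 206.43 cm⁴.

I_xx ≈ 206 cm⁴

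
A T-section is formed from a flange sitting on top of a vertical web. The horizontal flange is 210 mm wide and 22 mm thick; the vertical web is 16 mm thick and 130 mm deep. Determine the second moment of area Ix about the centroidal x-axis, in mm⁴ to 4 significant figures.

Ix ≈ 1.140 × 10⁷ mm⁴

Break the section into simple shapes (no overlaps), measuring from the bottom-left corner of the bounding box.
Flange: 210 × 22, A = 4 620 mm², y = 141 mm, Ī = 186 340 mm⁴.
Web: 16 × 130, A = 2 080 mm², y = 65 mm, Ī = 2 929 333 mm⁴.
Centroid: ȳ = ΣA·y / ΣA = 117.406 mm.
Transfer each piece to the centroidal x-axis using Ī + A·d² with d = y − 117.406:
  flange: d = 23.594 mm → contributes +2 758 193 mm⁴
  web: d = -52.406 mm → contributes +8 641 816 mm⁴
Total I = 11 400 009 mm⁴.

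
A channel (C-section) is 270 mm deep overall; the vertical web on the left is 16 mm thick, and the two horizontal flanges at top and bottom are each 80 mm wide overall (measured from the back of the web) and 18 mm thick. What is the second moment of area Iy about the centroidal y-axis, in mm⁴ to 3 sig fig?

Iy ≈ 3.28 × 10⁶ mm⁴

Treat the section as a set of non-overlapping primitives; coordinates are from the bounding-box lower-left.
Web: 16 × 270, A = 4 320 mm², x = 8 mm, Ī = 92 160 mm⁴.
Top flange (beyond web): 64 × 18, A = 1 152 mm², x = 48 mm, Ī = 393 216 mm⁴.
Bottom flange (beyond web): 64 × 18, A = 1 152 mm², x = 48 mm, Ī = 393 216 mm⁴.
Centroid: x̄ = ΣA·x / ΣA = 21.913 mm.
Transfer each piece to the centroidal y-axis using Ī + A·d² with d = x − 21.913:
  web: d = -13.913 mm → contributes +928 394 mm⁴
  top flange (beyond web): d = 26.087 mm → contributes +1 177 186 mm⁴
  bottom flange (beyond web): d = 26.087 mm → contributes +1 177 186 mm⁴
Total I = 3 282 766 mm⁴.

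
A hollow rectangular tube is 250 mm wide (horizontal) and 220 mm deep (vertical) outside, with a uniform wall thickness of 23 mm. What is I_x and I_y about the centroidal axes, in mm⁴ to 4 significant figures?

I_x ≈ 1.323 × 10⁸ mm⁴, I_y ≈ 1.634 × 10⁸ mm⁴

Treat the section as a set of non-overlapping primitives; coordinates are from the bounding-box lower-left.
Outer rectangle: 250 × 220, A = 55 000 mm², y = 110 mm, Ī = 221 833 333 mm⁴.
Inner void (subtracted): 204 × 174, A = 35 496 mm², y = 110 mm, Ī = 89 556 408 mm⁴.
By symmetry the centroid is at mid-height, ȳ = 110 mm.
All pieces are centred on the centroidal x-axis, so I = ΣĪ (holes subtracted) = 132 276 925 mm⁴.
Repeating about the centroidal y-axis gives I_y = 163 358 205 mm⁴.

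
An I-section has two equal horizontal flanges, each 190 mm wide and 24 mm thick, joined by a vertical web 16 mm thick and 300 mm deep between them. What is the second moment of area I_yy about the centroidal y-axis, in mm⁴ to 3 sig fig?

I_yy ≈ 2.75 × 10⁷ mm⁴

Decompose the section into non-overlapping parts with the origin at the bottom-left of its bounding rectangle.
Bottom flange: 190 × 24, A = 4 560 mm², x = 95 mm, Ī = 13 718 000 mm⁴.
Web: 16 × 300, A = 4 800 mm², x = 95 mm, Ī = 102 400 mm⁴.
Top flange: 190 × 24, A = 4 560 mm², x = 95 mm, Ī = 13 718 000 mm⁴.
By symmetry the centroid is at mid-width, x̄ = 95 mm.
All pieces are centred on the centroidal y-axis, so I = ΣĪ = 27 538 400 mm⁴.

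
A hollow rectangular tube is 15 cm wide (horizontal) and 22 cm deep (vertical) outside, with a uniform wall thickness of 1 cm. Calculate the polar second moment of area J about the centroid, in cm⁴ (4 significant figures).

J ≈ 7169 cm⁴

Decompose the section into non-overlapping parts with the origin at the bottom-left of its bounding rectangle.
Outer rectangle: 15 × 22, A = 330 cm², y = 11 cm, Ī = 13 310 cm⁴.
Inner void (subtracted): 13 × 20, A = 260 cm², y = 11 cm, Ī = 8666.67 cm⁴.
By symmetry the centroid is at mid-height, ȳ = 11 cm.
All pieces are centred on the centroidal x-axis, so I = ΣĪ (holes subtracted) = 4643.33 cm⁴.
Repeating about the centroidal y-axis gives I_y = 2525.83 cm⁴.
Polar second moment: J = I_x + I_y = 7169.17 cm⁴.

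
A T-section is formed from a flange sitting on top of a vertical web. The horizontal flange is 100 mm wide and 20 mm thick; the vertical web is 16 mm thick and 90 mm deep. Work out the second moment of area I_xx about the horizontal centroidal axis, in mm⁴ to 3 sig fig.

I_xx ≈ 3.57 × 10⁶ mm⁴

Decompose the section into non-overlapping parts with the origin at the bottom-left of its bounding rectangle.
Flange: 100 × 20, A = 2 000 mm², y = 100 mm, Ī = 66 667 mm⁴.
Web: 16 × 90, A = 1 440 mm², y = 45 mm, Ī = 972 000 mm⁴.
Centroid: ȳ = ΣA·y / ΣA = 76.977 mm.
Transfer each piece to the horizontal centroidal axis using Ī + A·d² with d = y − 76.977:
  flange: d = 23.023 mm → contributes +1 126 807 mm⁴
  web: d = -31.977 mm → contributes +2 444 418 mm⁴
Total I = 3 571 225 mm⁴.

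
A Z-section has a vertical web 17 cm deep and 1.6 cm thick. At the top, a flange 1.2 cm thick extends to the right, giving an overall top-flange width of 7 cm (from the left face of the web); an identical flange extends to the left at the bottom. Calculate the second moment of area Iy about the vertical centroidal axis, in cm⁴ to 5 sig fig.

Decompose the section into non-overlapping parts with the origin at the bottom-left of its bounding rectangle.
Web: 1.6 × 17, A = 27.2 cm², x = 6.2 cm, Ī = 5.802667 cm⁴.
Top flange (beyond web): 5.4 × 1.2, A = 6.48 cm², x = 9.7 cm, Ī = 15.7464 cm⁴.
Bottom flange (beyond web): 5.4 × 1.2, A = 6.48 cm², x = 2.7 cm, Ī = 15.7464 cm⁴.
Centroid: x̄ = ΣA·x / ΣA = 6.2 cm.
Transfer each piece to the vertical centroidal axis using Ī + A·d² with d = x − 6.2:
  web: d = 0 cm → contributes +5.802667 cm⁴
  top flange (beyond web): d = 3.5 cm → contributes +95.1264 cm⁴
  bottom flange (beyond web): d = -3.5 cm → contributes +95.1264 cm⁴
Total I = 196.0555 cm⁴.

Iy ≈ 196.06 cm⁴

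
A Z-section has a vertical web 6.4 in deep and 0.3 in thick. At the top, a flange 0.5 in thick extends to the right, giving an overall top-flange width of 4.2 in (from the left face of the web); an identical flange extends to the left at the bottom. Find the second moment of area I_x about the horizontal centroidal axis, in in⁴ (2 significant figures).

I_x ≈ 41 in⁴

Split into non-overlapping primitives; take the origin at the lower-left of the bounding box.
Web: 0.3 × 6.4, A = 1.92 in², y = 3.2 in, Ī = 6.554 in⁴.
Top flange (beyond web): 3.9 × 0.5, A = 1.95 in², y = 6.15 in, Ī = 0.04063 in⁴.
Bottom flange (beyond web): 3.9 × 0.5, A = 1.95 in², y = 0.25 in, Ī = 0.04063 in⁴.
Centroid: ȳ = ΣA·y / ΣA = 3.2 in.
Transfer each piece to the horizontal centroidal axis using Ī + A·d² with d = y − 3.2:
  web: d = 0 in → contributes +6.554 in⁴
  top flange (beyond web): d = 2.95 in → contributes +17.01 in⁴
  bottom flange (beyond web): d = -2.95 in → contributes +17.01 in⁴
Total I = 40.57 in⁴.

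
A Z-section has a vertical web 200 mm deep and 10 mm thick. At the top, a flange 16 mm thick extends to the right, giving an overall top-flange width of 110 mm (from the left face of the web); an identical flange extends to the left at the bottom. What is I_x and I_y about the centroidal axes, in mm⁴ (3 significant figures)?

I_x ≈ 3.38 × 10⁷ mm⁴, I_y ≈ 1.24 × 10⁷ mm⁴

Decompose the section into non-overlapping parts with the origin at the bottom-left of its bounding rectangle.
Web: 10 × 200, A = 2 000 mm², y = 100 mm, Ī = 6 666 667 mm⁴.
Top flange (beyond web): 100 × 16, A = 1 600 mm², y = 192 mm, Ī = 34 133 mm⁴.
Bottom flange (beyond web): 100 × 16, A = 1 600 mm², y = 8 mm, Ī = 34 133 mm⁴.
Centroid: ȳ = ΣA·y / ΣA = 100 mm.
Transfer each piece to the centroidal x-axis using Ī + A·d² with d = y − 100:
  web: d = 0 mm → contributes +6 666 667 mm⁴
  top flange (beyond web): d = 92 mm → contributes +13 576 533 mm⁴
  bottom flange (beyond web): d = -92 mm → contributes +13 576 533 mm⁴
Total I = 33 819 733 mm⁴.
For the y-axis: x̄ = 105 mm.
Repeating about the centroidal y-axis gives I_y = 12 363 333 mm⁴.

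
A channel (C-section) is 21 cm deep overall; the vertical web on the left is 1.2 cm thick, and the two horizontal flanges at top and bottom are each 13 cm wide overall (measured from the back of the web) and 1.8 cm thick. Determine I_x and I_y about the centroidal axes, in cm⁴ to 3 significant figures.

I_x ≈ 4850 cm⁴, I_y ≈ 1160 cm⁴

Treat the section as a set of non-overlapping primitives; coordinates are from the bounding-box lower-left.
Web: 1.2 × 21, A = 25.2 cm², y = 10.5 cm, Ī = 926.1 cm⁴.
Top flange (beyond web): 11.8 × 1.8, A = 21.24 cm², y = 20.1 cm, Ī = 5.7348 cm⁴.
Bottom flange (beyond web): 11.8 × 1.8, A = 21.24 cm², y = 0.9 cm, Ī = 5.7348 cm⁴.
By symmetry the centroid is at mid-height, ȳ = 10.5 cm.
Transfer each piece to the centroidal x-axis using Ī + A·d² with d = y − 10.5:
  web: d = 0 cm → contributes +926.1 cm⁴
  top flange (beyond web): d = 9.6 cm → contributes +1963.2 cm⁴
  bottom flange (beyond web): d = -9.6 cm → contributes +1963.2 cm⁴
Total I = 4852.5 cm⁴.
For the y-axis: x̄ = 4.6798 cm.
Repeating about the centroidal y-axis gives I_y = 1164.2 cm⁴.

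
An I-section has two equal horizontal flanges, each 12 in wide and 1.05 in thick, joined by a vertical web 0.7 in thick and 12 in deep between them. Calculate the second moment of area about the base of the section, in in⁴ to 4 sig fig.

I_base ≈ 2846 in⁴

Decompose the section into non-overlapping parts with the origin at the bottom-left of its bounding rectangle.
Bottom flange: 12 × 1.05, A = 12.6 in², y = 0.525 in, Ī = 1.15763 in⁴.
Web: 0.7 × 12, A = 8.4 in², y = 7.05 in, Ī = 100.8 in⁴.
Top flange: 12 × 1.05, A = 12.6 in², y = 13.575 in, Ī = 1.15763 in⁴.
Transfer each piece to the bottom edge using Ī + A·d² with d = y − 0:
  bottom flange: d = 0.525 in → contributes +4.6305 in⁴
  web: d = 7.05 in → contributes +518.301 in⁴
  top flange: d = 13.575 in → contributes +2323.09 in⁴
Total I = 2846.03 in⁴.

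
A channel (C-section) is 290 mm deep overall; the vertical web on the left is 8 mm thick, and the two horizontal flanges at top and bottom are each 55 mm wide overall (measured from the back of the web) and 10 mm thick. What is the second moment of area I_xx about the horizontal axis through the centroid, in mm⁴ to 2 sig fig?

I_xx ≈ 3.5 × 10⁷ mm⁴

Decompose the section into non-overlapping parts with the origin at the bottom-left of its bounding rectangle.
Web: 8 × 290, A = 2 320 mm², y = 145 mm, Ī = 16 259 333 mm⁴.
Top flange (beyond web): 47 × 10, A = 470 mm², y = 285 mm, Ī = 3 917 mm⁴.
Bottom flange (beyond web): 47 × 10, A = 470 mm², y = 5 mm, Ī = 3 917 mm⁴.
By symmetry the centroid is at mid-height, ȳ = 145 mm.
Transfer each piece to the horizontal axis through the centroid using Ī + A·d² with d = y − 145:
  web: d = 0 mm → contributes +16 259 333 mm⁴
  top flange (beyond web): d = 140 mm → contributes +9 215 917 mm⁴
  bottom flange (beyond web): d = -140 mm → contributes +9 215 917 mm⁴
Total I = 34 691 167 mm⁴.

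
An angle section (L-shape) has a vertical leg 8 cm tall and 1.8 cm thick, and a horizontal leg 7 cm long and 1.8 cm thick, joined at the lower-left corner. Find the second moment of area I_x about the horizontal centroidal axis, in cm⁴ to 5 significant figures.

Treat the section as a set of non-overlapping primitives; coordinates are from the bounding-box lower-left.
Vertical leg: 1.8 × 8, A = 14.4 cm², y = 4 cm, Ī = 76.8 cm⁴.
Horizontal leg (remainder): 5.2 × 1.8, A = 9.36 cm², y = 0.9 cm, Ī = 2.5272 cm⁴.
Centroid: ȳ = ΣA·y / ΣA = 2.778788 cm.
Transfer each piece to the horizontal centroidal axis using Ī + A·d² with d = y − 2.778788:
  vertical leg: d = 1.221212 cm → contributes +98.27557 cm⁴
  horizontal leg (remainder): d = -1.878788 cm → contributes +35.56654 cm⁴
Total I = 133.8421 cm⁴.

I_x ≈ 133.84 cm⁴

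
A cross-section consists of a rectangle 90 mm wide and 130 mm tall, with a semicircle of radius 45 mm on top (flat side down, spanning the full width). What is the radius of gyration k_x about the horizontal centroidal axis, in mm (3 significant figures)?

k_x ≈ 48.2 mm

Decompose the section into non-overlapping parts with the origin at the bottom-left of its bounding rectangle.
Rectangular body: 90 × 130, A = 11 700 mm², y = 65 mm, Ī = 16 477 500 mm⁴.
Semicircular cap: semicircle r = 45, A = 3180.9 mm², y = 149.1 mm, Ī = 450 072 mm⁴.
Centroid: ȳ = ΣA·y / ΣA = 82.977 mm.
Transfer each piece to the horizontal centroidal axis using Ī + A·d² with d = y − 82.977:
  rectangular body: d = -17.977 mm → contributes +20 258 415 mm⁴
  semicircular cap: d = 66.122 mm → contributes +14 357 214 mm⁴
Total I = 34 615 629 mm⁴.
Radius of gyration: k = √(I/A) = √(34 615 629 / 14 881) = 48.231 mm.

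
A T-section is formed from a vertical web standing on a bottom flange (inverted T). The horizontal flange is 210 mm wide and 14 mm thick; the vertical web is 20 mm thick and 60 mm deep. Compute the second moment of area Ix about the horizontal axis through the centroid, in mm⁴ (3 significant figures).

Split into non-overlapping primitives; take the origin at the lower-left of the bounding box.
Flange: 210 × 14, A = 2 940 mm², y = 7 mm, Ī = 48 020 mm⁴.
Web: 20 × 60, A = 1 200 mm², y = 44 mm, Ī = 360 000 mm⁴.
Centroid: ȳ = ΣA·y / ΣA = 17.725 mm.
Transfer each piece to the horizontal axis through the centroid using Ī + A·d² with d = y − 17.725:
  flange: d = -10.725 mm → contributes +386 172 mm⁴
  web: d = 26.275 mm → contributes +1 188 474 mm⁴
Total I = 1 574 646 mm⁴.

Ix ≈ 1.57 × 10⁶ mm⁴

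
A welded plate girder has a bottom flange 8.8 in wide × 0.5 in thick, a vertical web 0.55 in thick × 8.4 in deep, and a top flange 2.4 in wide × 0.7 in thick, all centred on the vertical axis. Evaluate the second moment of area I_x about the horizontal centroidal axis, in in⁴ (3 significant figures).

Treat the section as a set of non-overlapping primitives; coordinates are from the bounding-box lower-left.
Bottom plate: 8.8 × 0.5, A = 4.4 in², y = 0.25 in, Ī = 0.091667 in⁴.
Web plate: 0.55 × 8.4, A = 4.62 in², y = 4.7 in, Ī = 27.166 in⁴.
Top plate: 2.4 × 0.7, A = 1.68 in², y = 9.25 in, Ī = 0.0686 in⁴.
Centroid: ȳ = ΣA·y / ΣA = 3.5845 in.
Transfer each piece to the horizontal centroidal axis using Ī + A·d² with d = y − 3.5845:
  bottom plate: d = -3.3345 in → contributes +49.014 in⁴
  web plate: d = 1.1155 in → contributes +32.915 in⁴
  top plate: d = 5.6655 in → contributes +53.993 in⁴
Total I = 135.92 in⁴.

I_x ≈ 136 in⁴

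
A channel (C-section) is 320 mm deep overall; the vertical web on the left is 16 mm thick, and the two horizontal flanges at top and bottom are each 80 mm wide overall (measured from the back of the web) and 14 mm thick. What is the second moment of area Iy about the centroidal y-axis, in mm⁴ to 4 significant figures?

Iy ≈ 2.845 × 10⁶ mm⁴

Split into non-overlapping primitives; take the origin at the lower-left of the bounding box.
Web: 16 × 320, A = 5 120 mm², x = 8 mm, Ī = 109 227 mm⁴.
Top flange (beyond web): 64 × 14, A = 896 mm², x = 48 mm, Ī = 305 835 mm⁴.
Bottom flange (beyond web): 64 × 14, A = 896 mm², x = 48 mm, Ī = 305 835 mm⁴.
Centroid: x̄ = ΣA·x / ΣA = 18.3704 mm.
Transfer each piece to the centroidal y-axis using Ī + A·d² with d = x − 18.3704:
  web: d = -10.3704 mm → contributes +659 855 mm⁴
  top flange (beyond web): d = 29.6296 mm → contributes +1 092 446 mm⁴
  bottom flange (beyond web): d = 29.6296 mm → contributes +1 092 446 mm⁴
Total I = 2 844 748 mm⁴.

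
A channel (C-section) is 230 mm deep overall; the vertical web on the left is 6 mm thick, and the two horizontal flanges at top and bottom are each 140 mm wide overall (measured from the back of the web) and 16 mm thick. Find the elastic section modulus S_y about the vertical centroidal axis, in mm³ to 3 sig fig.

S_y ≈ 1.37 × 10⁵ mm³

Treat the section as a set of non-overlapping primitives; coordinates are from the bounding-box lower-left.
Web: 6 × 230, A = 1 380 mm², x = 3 mm, Ī = 4 140 mm⁴.
Top flange (beyond web): 134 × 16, A = 2 144 mm², x = 73 mm, Ī = 3 208 139 mm⁴.
Bottom flange (beyond web): 134 × 16, A = 2 144 mm², x = 73 mm, Ī = 3 208 139 mm⁴.
Centroid: x̄ = ΣA·x / ΣA = 55.957 mm.
Transfer each piece to the vertical centroidal axis using Ī + A·d² with d = x − 55.957:
  web: d = -52.957 mm → contributes +3 874 265 mm⁴
  top flange (beyond web): d = 17.043 mm → contributes +3 830 897 mm⁴
  bottom flange (beyond web): d = 17.043 mm → contributes +3 830 897 mm⁴
Total I = 11 536 059 mm⁴.
Extreme fibre distance c = 84.043 mm; S = I/c = 137 264 mm³.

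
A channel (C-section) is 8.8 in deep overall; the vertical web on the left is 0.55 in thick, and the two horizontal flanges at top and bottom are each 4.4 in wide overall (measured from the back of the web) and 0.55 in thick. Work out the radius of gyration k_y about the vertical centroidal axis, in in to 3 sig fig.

k_y ≈ 1.34 in

Decompose the section into non-overlapping parts with the origin at the bottom-left of its bounding rectangle.
Web: 0.55 × 8.8, A = 4.84 in², x = 0.275 in, Ī = 0.12201 in⁴.
Top flange (beyond web): 3.85 × 0.55, A = 2.1175 in², x = 2.475 in, Ī = 2.6156 in⁴.
Bottom flange (beyond web): 3.85 × 0.55, A = 2.1175 in², x = 2.475 in, Ī = 2.6156 in⁴.
Centroid: x̄ = ΣA·x / ΣA = 1.3017 in.
Transfer each piece to the vertical centroidal axis using Ī + A·d² with d = x − 1.3017:
  web: d = -1.0267 in → contributes +5.2236 in⁴
  top flange (beyond web): d = 1.1733 in → contributes +5.5307 in⁴
  bottom flange (beyond web): d = 1.1733 in → contributes +5.5307 in⁴
Total I = 16.285 in⁴.
Radius of gyration: k = √(I/A) = √(16.285 / 9.075) = 1.3396 in.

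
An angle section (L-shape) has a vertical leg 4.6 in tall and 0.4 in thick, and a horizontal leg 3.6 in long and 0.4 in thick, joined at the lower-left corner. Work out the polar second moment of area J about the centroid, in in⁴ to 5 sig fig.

J ≈ 10.153 in⁴

Break the section into simple shapes (no overlaps), measuring from the bottom-left corner of the bounding box.
Vertical leg: 0.4 × 4.6, A = 1.84 in², y = 2.3 in, Ī = 3.244533 in⁴.
Horizontal leg (remainder): 3.2 × 0.4, A = 1.28 in², y = 0.2 in, Ī = 0.01706667 in⁴.
Centroid: ȳ = ΣA·y / ΣA = 1.438462 in.
Transfer each piece to the centroidal x-axis using Ī + A·d² with d = y − 1.438462:
  vertical leg: d = 0.8615385 in → contributes +4.610271 in⁴
  horizontal leg (remainder): d = -1.238462 in → contributes +1.980314 in⁴
Total I = 6.590585 in⁴.
For the y-axis: x̄ = 0.9384615 in.
Repeating about the centroidal y-axis gives I_y = 3.562585 in⁴.
Polar second moment: J = I_x + I_y = 10.15317 in⁴.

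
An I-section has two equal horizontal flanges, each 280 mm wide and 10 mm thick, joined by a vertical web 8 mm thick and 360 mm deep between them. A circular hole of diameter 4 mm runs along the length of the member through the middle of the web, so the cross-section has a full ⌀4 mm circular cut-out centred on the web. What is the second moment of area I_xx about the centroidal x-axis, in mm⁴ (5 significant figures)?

Break the section into simple shapes (no overlaps), measuring from the bottom-left corner of the bounding box.
Bottom flange: 280 × 10, A = 2 800 mm², y = 5 mm, Ī = 23333.33 mm⁴.
Web: 8 × 360, A = 2 880 mm², y = 190 mm, Ī = 31 104 000 mm⁴.
Top flange: 280 × 10, A = 2 800 mm², y = 375 mm, Ī = 23333.33 mm⁴.
Hole (subtracted): ⌀4, A = 12.56637 mm², y = 190 mm, Ī = 12.56637 mm⁴.
By symmetry the centroid is at mid-height, ȳ = 190 mm.
Transfer each piece to the centroidal x-axis using Ī + A·d² with d = y − 190:
  bottom flange: d = -185 mm → contributes +95 853 333 mm⁴
  web: d = 0 mm → contributes +31 104 000 mm⁴
  top flange: d = 185 mm → contributes +95 853 333 mm⁴
  hole: d = 0 mm → contributes −12.56637 mm⁴
Total I = 222 810 654 mm⁴.

I_xx ≈ 2.2281 × 10⁸ mm⁴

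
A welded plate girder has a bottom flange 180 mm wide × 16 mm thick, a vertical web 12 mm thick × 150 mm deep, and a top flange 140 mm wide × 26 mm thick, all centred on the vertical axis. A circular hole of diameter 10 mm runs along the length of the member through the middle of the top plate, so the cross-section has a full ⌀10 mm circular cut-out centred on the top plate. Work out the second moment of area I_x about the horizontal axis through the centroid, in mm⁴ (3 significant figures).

Break the section into simple shapes (no overlaps), measuring from the bottom-left corner of the bounding box.
Bottom plate: 180 × 16, A = 2 880 mm², y = 8 mm, Ī = 61 440 mm⁴.
Web plate: 12 × 150, A = 1 800 mm², y = 91 mm, Ī = 3 375 000 mm⁴.
Top plate: 140 × 26, A = 3 640 mm², y = 179 mm, Ī = 205 053 mm⁴.
Hole (subtracted): ⌀10, A = 78.54 mm², y = 179 mm, Ī = 490.87 mm⁴.
Centroid: ȳ = ΣA·y / ΣA = 100.02 mm.
Transfer each piece to the horizontal axis through the centroid using Ī + A·d² with d = y − 100.02:
  bottom plate: d = -92.024 mm → contributes +24 450 323 mm⁴
  web plate: d = -9.0237 mm → contributes +3 521 569 mm⁴
  top plate: d = 78.976 mm → contributes +22 908 663 mm⁴
  hole: d = 78.976 mm → contributes −490 364 mm⁴
Total I = 50 390 191 mm⁴.

I_x ≈ 5.04 × 10⁷ mm⁴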